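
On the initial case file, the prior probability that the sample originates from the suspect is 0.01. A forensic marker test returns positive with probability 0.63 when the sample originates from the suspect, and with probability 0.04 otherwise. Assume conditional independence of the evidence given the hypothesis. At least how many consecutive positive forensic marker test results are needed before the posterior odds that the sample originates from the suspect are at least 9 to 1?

3

Prior odds: 0.01 ÷ 0.99 = 1/99.
Likelihood ratio of a positive result = 0.63/0.04 = 15.75.
Target odds = 9.
Require 15.75ⁿ ≥ 9 ÷ (1/99) = 891.
15.75² = 248.0625 falls short of 891 but 15.75³ = 3906.984375 reaches it, so n = 3.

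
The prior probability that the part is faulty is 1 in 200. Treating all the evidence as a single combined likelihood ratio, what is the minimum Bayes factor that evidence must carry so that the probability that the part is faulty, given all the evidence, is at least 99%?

Prior odds = 0.005/0.995 = 1/199.
Target odds = 0.99/0.01 = 99.
Required Bayes factor = 99 ÷ (1/199) = 19701.

19701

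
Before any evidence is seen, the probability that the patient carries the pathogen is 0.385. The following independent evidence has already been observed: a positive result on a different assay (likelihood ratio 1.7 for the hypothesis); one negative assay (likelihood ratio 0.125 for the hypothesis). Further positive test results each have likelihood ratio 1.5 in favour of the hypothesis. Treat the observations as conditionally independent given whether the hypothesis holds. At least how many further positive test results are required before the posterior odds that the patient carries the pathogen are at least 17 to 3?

10

Prior odds = 0.385/0.615 = 77/123.
Combined Bayes factor of the evidence already in hand = 1.7 × 0.125 = 0.2125.
Odds after that evidence = (77/123) × 0.2125 = 1309/9840.
Target odds = 17/3.
Need 1.5ⁿ ≥ 17/3 ÷ (1309/9840) = 3280/77.
1.5⁹ = 19683/512 falls short of 3280/77 but 1.5¹⁰ = 59049/1024 reaches it, so n = 10.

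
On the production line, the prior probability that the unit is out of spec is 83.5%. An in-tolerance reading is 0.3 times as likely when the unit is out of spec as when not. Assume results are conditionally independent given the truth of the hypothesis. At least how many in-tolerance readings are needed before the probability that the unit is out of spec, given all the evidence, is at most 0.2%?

7

Prior odds: 0.835 ÷ 0.165 = 167/33.
Likelihood ratio per in-tolerance reading = 0.3.
Target odds: 0.002 ÷ 0.998 = 1/499.
Require 0.3ⁿ ≤ 1/499 ÷ (167/33) = 33/83333.
0.3⁶ = 729/1000000 is still above 33/83333 but 0.3⁷ = 2187/10000000 is at or below it, so n = 7.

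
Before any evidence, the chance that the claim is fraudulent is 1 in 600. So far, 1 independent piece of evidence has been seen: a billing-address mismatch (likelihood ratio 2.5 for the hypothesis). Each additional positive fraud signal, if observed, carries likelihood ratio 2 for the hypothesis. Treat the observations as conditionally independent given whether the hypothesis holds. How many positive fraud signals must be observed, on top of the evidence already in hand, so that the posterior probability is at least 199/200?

Prior odds = (1/600)/(599/600) = 1/599.
Bayes factor of the evidence already in hand = 2.5.
Odds after that evidence = (1/599) × 2.5 = 5/1198.
Target odds = 0.995/0.005 = 199.
Need 2ⁿ ≥ 199 ÷ (5/1198) = 47680.4.
2¹⁵ = 32768 falls short of 47680.4 but 2¹⁶ = 65536 reaches it, so n = 16.

16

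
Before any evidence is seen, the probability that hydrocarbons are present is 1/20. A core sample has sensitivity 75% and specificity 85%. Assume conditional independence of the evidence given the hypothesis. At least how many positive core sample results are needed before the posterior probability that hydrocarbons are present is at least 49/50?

5

Prior odds: 0.05 ÷ 0.95 = 1/19.
False-positive rate = 1 − 0.85 = 0.15; likelihood ratio of a positive = 0.75/0.15 = 5.
Target posterior odds = 0.98/0.02 = 49.
Need (1/19) × 5ⁿ ≥ 49, i.e. 5ⁿ ≥ 931.
5⁴ = 625 falls short of 931 but 5⁵ = 3125 reaches it, so n = 5.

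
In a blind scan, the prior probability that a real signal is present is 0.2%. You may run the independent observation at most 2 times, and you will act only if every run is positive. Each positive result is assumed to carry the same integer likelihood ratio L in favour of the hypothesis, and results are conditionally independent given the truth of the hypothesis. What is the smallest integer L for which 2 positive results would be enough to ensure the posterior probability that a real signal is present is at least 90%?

Prior odds = 0.002/0.998 = 1/499.
Target odds = 0.9/0.1 = 9.
Need L² ≥ 9 ÷ (1/499) = 4491.
67² = 4489 < 4491 ≤ 4624 = 68², so L = 68.

68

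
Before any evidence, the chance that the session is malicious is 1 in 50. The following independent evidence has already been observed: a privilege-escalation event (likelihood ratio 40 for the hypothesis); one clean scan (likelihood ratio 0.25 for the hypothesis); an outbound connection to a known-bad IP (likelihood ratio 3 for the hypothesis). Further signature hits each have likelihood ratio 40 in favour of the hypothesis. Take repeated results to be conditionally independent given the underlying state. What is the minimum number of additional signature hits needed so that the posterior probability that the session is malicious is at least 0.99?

Prior odds = 0.02/0.98 = 1/49.
Combined Bayes factor of the evidence already in hand = 40 × 0.25 × 3 = 30.
Odds after that evidence = (1/49) × 30 = 30/49.
Target odds = 0.99/0.01 = 99.
Need 40ⁿ ≥ 99 ÷ (30/49) = 161.7.
40¹ = 40 falls short of 161.7 but 40² = 1600 reaches it, so n = 2.

2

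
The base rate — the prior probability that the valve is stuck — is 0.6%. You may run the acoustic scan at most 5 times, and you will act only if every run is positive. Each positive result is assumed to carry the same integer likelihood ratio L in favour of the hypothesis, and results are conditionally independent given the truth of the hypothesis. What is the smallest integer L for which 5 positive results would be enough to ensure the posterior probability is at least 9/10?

5

Prior odds = 0.006/0.994 = 3/497.
Target odds = 0.9/0.1 = 9.
Need L⁵ ≥ 9 ÷ (3/497) = 1491.
4⁵ = 1024 < 1491 ≤ 3125 = 5⁵, so L = 5.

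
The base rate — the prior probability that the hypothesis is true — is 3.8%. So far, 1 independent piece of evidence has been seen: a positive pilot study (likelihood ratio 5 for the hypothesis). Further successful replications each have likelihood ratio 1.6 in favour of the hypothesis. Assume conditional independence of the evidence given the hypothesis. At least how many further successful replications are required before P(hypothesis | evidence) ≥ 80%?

Prior odds = 0.038/0.962 = 19/481.
Bayes factor of the evidence already in hand = 5.
Odds after that evidence = (19/481) × 5 = 95/481.
Target odds = 0.8/0.2 = 4.
Need 1.6ⁿ ≥ 4 ÷ (95/481) = 1924/95.
1.6⁶ = 262144/15625 falls short of 1924/95 but 1.6⁷ = 2097152/78125 reaches it, so n = 7.

7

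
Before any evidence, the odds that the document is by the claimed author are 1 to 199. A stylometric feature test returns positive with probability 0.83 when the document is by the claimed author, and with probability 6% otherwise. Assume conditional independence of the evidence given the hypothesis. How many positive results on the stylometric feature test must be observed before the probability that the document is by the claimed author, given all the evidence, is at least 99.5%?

5

Prior odds = 1/199.
Likelihood ratio of a positive result = 0.83/0.06 = 83/6.
Target posterior odds = 0.995/0.005 = 199.
Require (83/6)ⁿ ≥ 199 ÷ (1/199) = 39601.
(83/6)⁴ = 47458321/1296 falls short of 39601 but (83/6)⁵ ≈506564 reaches it, so n = 5.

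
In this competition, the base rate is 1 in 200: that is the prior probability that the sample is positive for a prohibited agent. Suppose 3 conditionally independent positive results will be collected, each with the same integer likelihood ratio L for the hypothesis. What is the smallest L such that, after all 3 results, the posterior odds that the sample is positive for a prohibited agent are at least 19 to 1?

Prior odds = 0.005/0.995 = 1/199.
Target odds = 19.
Need L³ ≥ 19 ÷ (1/199) = 3781.
15³ = 3375 < 3781 ≤ 4096 = 16³, so L = 16.

16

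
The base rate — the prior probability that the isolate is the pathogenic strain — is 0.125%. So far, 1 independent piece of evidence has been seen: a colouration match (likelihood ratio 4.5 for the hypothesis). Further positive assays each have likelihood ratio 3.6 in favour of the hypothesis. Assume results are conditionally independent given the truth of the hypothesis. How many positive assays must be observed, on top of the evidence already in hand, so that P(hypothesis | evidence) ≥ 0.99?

Prior odds = 0.00125/0.99875 = 1/799.
Bayes factor of the evidence already in hand = 4.5.
Odds after that evidence = (1/799) × 4.5 = 9/1598.
Target odds = 0.99/0.01 = 99.
Need 3.6ⁿ ≥ 99 ÷ (9/1598) = 17578.
3.6⁷ = 612220032/78125 falls short of 17578 but 3.6⁸ ≈28211.1 reaches it, so n = 8.

8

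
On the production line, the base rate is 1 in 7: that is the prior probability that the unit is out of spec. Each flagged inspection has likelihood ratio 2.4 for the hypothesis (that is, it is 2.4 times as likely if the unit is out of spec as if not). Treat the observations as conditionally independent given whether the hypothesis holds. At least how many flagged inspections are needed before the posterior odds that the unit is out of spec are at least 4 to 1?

4

Prior odds: (1/7) ÷ (6/7) = 1/6.
Likelihood ratio per flagged inspection = 2.4.
Target odds = 4.
Need (1/6) × 2.4ⁿ ≥ 4, i.e. 2.4ⁿ ≥ 24.
2.4³ = 13.824 falls short of 24 but 2.4⁴ = 33.1776 reaches it, so n = 4.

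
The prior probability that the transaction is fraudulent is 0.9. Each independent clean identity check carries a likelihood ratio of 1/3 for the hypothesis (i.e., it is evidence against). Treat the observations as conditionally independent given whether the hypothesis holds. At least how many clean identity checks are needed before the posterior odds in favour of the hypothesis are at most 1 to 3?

Prior odds = 0.9/0.1 = 9.
Likelihood ratio per clean identity check = 1/3.
Target odds = 1/3.
Require (1/3)ⁿ ≤ 1/3 ÷ 9 = 1/27.
(1/3)² = 1/9 is still above 1/27 but (1/3)³ = 1/27 is at or below it, so n = 3.

3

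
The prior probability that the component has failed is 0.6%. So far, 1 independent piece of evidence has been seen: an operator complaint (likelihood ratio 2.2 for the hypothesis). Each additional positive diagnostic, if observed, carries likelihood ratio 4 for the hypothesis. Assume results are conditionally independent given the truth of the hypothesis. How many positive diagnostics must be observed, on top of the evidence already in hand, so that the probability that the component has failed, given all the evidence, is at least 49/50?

Prior odds = 0.006/0.994 = 3/497.
Bayes factor of the evidence already in hand = 2.2.
Odds after that evidence = (3/497) × 2.2 = 33/2485.
Target odds = 0.98/0.02 = 49.
Need 4ⁿ ≥ 49 ÷ (33/2485) = 121765/33.
4⁵ = 1024 falls short of 121765/33 but 4⁶ = 4096 reaches it, so n = 6.

6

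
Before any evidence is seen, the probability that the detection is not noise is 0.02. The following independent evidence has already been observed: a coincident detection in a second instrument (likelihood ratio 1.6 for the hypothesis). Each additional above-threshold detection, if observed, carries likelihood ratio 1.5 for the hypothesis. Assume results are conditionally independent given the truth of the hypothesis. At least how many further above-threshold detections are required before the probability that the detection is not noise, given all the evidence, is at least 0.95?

Prior odds = 0.02/0.98 = 1/49.
Bayes factor of the evidence already in hand = 1.6.
Odds after that evidence = (1/49) × 1.6 = 8/245.
Target odds = 0.95/0.05 = 19.
Need 1.5ⁿ ≥ 19 ÷ (8/245) = 581.875.
1.5¹⁵ = 14348907/32768 falls short of 581.875 but 1.5¹⁶ = 43046721/65536 reaches it, so n = 16.

16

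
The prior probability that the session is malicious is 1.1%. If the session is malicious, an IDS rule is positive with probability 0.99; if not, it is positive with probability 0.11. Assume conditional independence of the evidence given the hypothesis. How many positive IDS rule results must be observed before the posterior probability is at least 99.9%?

Prior odds: 0.011 ÷ 0.989 = 11/989.
Likelihood ratio of a positive = 0.99/0.11 = 9.
Target posterior odds = 0.999/0.001 = 999.
Require 9ⁿ ≥ 999 ÷ (11/989) = 988011/11.
9⁵ = 59049 falls short of 988011/11 but 9⁶ = 531441 reaches it, so n = 6.

6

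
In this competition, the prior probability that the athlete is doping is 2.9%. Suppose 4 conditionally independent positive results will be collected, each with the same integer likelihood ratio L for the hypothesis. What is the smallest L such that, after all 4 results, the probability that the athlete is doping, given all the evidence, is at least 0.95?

Prior odds = 0.029/0.971 = 29/971.
Target odds = 0.95/0.05 = 19.
Need L⁴ ≥ 19 ÷ (29/971) = 18449/29.
5⁴ = 625 < 18449/29 ≤ 1296 = 6⁴, so L = 6.

6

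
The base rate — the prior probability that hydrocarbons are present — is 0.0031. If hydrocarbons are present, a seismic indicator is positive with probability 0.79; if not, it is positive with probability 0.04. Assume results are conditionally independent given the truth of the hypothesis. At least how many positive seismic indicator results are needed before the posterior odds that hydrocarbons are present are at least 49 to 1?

4

Prior odds: 0.0031 ÷ 0.9969 = 31/9969.
Likelihood ratio of a positive = 0.79/0.04 = 19.75.
Target odds = 49.
Need (31/9969) × 19.75ⁿ ≥ 49, i.e. 19.75ⁿ ≥ 488481/31.
19.75³ = 7703.734375 falls short of 488481/31 but 19.75⁴ = 38950081/256 reaches it, so n = 4.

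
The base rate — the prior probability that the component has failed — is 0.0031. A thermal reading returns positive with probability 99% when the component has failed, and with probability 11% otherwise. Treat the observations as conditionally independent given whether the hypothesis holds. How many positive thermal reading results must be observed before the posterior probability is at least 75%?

Prior odds: 0.0031 ÷ 0.9969 = 31/9969.
Likelihood ratio of a positive result = 0.99/0.11 = 9.
Target odds: 0.75 ÷ 0.25 = 3.
Require 9ⁿ ≥ 3 ÷ (31/9969) = 29907/31.
9³ = 729 falls short of 29907/31 but 9⁴ = 6561 reaches it, so n = 4.

4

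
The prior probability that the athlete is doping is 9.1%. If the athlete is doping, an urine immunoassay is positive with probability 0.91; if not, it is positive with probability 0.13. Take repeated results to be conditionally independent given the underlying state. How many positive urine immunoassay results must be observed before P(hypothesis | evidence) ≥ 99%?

Prior odds: 0.091 ÷ 0.909 = 91/909.
Likelihood ratio of a positive = 0.91/0.13 = 7.
Target odds: 0.99 ÷ 0.01 = 99.
Need (91/909) × 7ⁿ ≥ 99, i.e. 7ⁿ ≥ 89991/91.
7³ = 343 falls short of 89991/91 but 7⁴ = 2401 reaches it, so n = 4.

4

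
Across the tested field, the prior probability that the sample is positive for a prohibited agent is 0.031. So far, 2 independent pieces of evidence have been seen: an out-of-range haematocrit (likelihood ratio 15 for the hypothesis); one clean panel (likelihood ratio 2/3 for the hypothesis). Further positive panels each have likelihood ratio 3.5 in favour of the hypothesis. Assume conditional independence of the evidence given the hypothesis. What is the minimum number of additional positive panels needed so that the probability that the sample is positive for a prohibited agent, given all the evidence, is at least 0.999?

Prior odds = 0.031/0.969 = 31/969.
Combined Bayes factor of the evidence already in hand = 15 × (2/3) = 10.
Odds after that evidence = (31/969) × 10 = 310/969.
Target odds = 0.999/0.001 = 999.
Need 3.5ⁿ ≥ 999 ÷ (310/969) = 968031/310.
3.5⁶ = 1838.265625 falls short of 968031/310 but 3.5⁷ = 823543/128 reaches it, so n = 7.

7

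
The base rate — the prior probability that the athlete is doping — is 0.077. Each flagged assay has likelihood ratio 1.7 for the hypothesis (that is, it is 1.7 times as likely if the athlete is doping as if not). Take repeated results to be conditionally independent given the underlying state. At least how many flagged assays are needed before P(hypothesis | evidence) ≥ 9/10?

9

Prior odds: 0.077 ÷ 0.923 = 77/923.
Likelihood ratio per flagged assay = 1.7.
Target posterior odds = 0.9/0.1 = 9.
Require 1.7ⁿ ≥ 9 ÷ (77/923) = 8307/77.
1.7⁸ ≈69.7576 falls short of 8307/77 but 1.7⁹ ≈118.588 reaches it, so n = 9.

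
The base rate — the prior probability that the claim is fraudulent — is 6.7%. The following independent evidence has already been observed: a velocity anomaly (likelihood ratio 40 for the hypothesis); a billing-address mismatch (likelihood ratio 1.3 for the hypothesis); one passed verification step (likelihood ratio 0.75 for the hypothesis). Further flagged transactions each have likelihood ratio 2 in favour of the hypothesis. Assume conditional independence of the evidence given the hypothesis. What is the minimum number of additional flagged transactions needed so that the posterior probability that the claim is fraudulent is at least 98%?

5

Prior odds = 0.067/0.933 = 67/933.
Combined Bayes factor of the evidence already in hand = 40 × 1.3 × 0.75 = 39.
Odds after that evidence = (67/933) × 39 = 871/311.
Target odds = 0.98/0.02 = 49.
Need 2ⁿ ≥ 49 ÷ (871/311) = 15239/871.
2⁴ = 16 falls short of 15239/871 but 2⁵ = 32 reaches it, so n = 5.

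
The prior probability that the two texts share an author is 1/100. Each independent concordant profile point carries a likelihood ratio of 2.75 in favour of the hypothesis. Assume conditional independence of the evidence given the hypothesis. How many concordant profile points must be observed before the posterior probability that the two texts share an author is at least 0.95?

Prior odds: 0.01 ÷ 0.99 = 1/99.
Likelihood ratio per concordant profile point = 2.75.
Target odds: 0.95 ÷ 0.05 = 19.
Require 2.75ⁿ ≥ 19 ÷ (1/99) = 1881.
2.75⁷ = 19487171/16384 falls short of 1881 but 2.75⁸ = 214358881/65536 reaches it, so n = 8.

8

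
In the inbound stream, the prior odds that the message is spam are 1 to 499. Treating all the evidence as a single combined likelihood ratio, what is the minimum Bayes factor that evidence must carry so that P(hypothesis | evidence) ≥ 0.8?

Prior odds = 1/499.
Target odds = 0.8/0.2 = 4.
Required Bayes factor = 4 ÷ (1/499) = 1996.

1996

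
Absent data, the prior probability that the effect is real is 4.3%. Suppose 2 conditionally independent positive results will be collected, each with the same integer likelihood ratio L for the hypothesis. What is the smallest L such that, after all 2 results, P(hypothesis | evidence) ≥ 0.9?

Prior odds = 0.043/0.957 = 43/957.
Target odds = 0.9/0.1 = 9.
Need L² ≥ 9 ÷ (43/957) = 8613/43.
14² = 196 < 8613/43 ≤ 225 = 15², so L = 15.

15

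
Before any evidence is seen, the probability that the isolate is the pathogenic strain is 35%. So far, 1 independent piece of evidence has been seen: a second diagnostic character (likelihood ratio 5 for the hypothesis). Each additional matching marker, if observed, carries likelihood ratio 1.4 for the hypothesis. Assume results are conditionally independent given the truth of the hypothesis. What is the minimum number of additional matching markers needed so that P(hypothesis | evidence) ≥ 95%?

6

Prior odds = 0.35/0.65 = 7/13.
Bayes factor of the evidence already in hand = 5.
Odds after that evidence = (7/13) × 5 = 35/13.
Target odds = 0.95/0.05 = 19.
Need 1.4ⁿ ≥ 19 ÷ (35/13) = 247/35.
1.4⁵ = 5.37824 falls short of 247/35 but 1.4⁶ = 117649/15625 reaches it, so n = 6.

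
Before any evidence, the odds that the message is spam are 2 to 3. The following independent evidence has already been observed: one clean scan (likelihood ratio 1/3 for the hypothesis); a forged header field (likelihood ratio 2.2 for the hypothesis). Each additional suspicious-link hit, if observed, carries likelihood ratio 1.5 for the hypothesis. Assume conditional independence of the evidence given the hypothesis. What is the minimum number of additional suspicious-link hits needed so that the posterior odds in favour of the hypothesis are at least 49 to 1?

12

Prior odds = 2/3.
Combined Bayes factor of the evidence already in hand = (1/3) × 2.2 = 11/15.
Odds after that evidence = (2/3) × 11/15 = 22/45.
Target odds = 49.
Need 1.5ⁿ ≥ 49 ÷ (22/45) = 2205/22.
1.5¹¹ = 177147/2048 falls short of 2205/22 but 1.5¹² = 531441/4096 reaches it, so n = 12.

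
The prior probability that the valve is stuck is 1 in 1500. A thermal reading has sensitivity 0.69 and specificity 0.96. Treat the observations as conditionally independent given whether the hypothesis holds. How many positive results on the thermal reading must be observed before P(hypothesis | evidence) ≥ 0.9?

4

Prior odds: (1/1500) ÷ (1499/1500) = 1/1499.
False-positive rate = 1 − 0.96 = 0.04; likelihood ratio of a positive = 0.69/0.04 = 17.25.
Target posterior odds = 0.9/0.1 = 9.
Require 17.25ⁿ ≥ 9 ÷ (1/1499) = 13491.
17.25³ = 5132.953125 falls short of 13491 but 17.25⁴ = 22667121/256 reaches it, so n = 4.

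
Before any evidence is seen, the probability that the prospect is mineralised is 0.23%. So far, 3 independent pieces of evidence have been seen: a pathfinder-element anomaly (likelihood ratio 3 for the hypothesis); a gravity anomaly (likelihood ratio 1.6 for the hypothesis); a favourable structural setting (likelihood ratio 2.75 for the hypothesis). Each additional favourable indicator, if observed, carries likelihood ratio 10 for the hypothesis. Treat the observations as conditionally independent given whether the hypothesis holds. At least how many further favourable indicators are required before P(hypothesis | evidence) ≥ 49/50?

Prior odds = 0.0023/0.9977 = 23/9977.
Combined Bayes factor of the evidence already in hand = 3 × 1.6 × 2.75 = 13.2.
Odds after that evidence = (23/9977) × 13.2 = 138/4535.
Target odds = 0.98/0.02 = 49.
Need 10ⁿ ≥ 49 ÷ (138/4535) = 222215/138.
10³ = 1000 falls short of 222215/138 but 10⁴ = 10000 reaches it, so n = 4.

4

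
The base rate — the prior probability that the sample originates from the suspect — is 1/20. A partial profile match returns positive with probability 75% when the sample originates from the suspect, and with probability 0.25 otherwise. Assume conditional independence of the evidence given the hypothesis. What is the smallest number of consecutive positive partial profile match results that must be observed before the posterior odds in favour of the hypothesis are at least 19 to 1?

Prior odds: 0.05 ÷ 0.95 = 1/19.
Likelihood ratio of a positive result = 0.75/0.25 = 3.
Target odds = 19.
Need (1/19) × 3ⁿ ≥ 19, i.e. 3ⁿ ≥ 361.
3⁵ = 243 falls short of 361 but 3⁶ = 729 reaches it, so n = 6.

6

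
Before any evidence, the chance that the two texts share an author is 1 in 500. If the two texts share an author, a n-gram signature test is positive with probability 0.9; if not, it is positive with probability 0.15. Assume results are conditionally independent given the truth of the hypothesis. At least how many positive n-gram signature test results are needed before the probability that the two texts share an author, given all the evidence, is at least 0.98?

6

Prior odds = 0.002/0.998 = 1/499.
Likelihood ratio of a positive = 0.9/0.15 = 6.
Target posterior odds = 0.98/0.02 = 49.
Need (1/499) × 6ⁿ ≥ 49, i.e. 6ⁿ ≥ 24451.
6⁵ = 7776 falls short of 24451 but 6⁶ = 46656 reaches it, so n = 6.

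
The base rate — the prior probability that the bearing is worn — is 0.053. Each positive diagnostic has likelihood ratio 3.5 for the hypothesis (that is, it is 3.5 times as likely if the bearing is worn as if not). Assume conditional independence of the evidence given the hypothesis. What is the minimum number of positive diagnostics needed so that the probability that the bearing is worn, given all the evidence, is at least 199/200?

Prior odds = 0.053/0.947 = 53/947.
Likelihood ratio per positive diagnostic = 3.5.
Target posterior odds = 0.995/0.005 = 199.
Require 3.5ⁿ ≥ 199 ÷ (53/947) = 188453/53.
3.5⁶ = 1838.265625 falls short of 188453/53 but 3.5⁷ = 823543/128 reaches it, so n = 7.

7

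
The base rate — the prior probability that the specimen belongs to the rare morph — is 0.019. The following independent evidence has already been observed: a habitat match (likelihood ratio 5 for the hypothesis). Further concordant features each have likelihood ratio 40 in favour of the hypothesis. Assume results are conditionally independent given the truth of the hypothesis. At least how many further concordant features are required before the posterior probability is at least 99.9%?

3

Prior odds = 0.019/0.981 = 19/981.
Bayes factor of the evidence already in hand = 5.
Odds after that evidence = (19/981) × 5 = 95/981.
Target odds = 0.999/0.001 = 999.
Need 40ⁿ ≥ 999 ÷ (95/981) = 980019/95.
40² = 1600 falls short of 980019/95 but 40³ = 64000 reaches it, so n = 3.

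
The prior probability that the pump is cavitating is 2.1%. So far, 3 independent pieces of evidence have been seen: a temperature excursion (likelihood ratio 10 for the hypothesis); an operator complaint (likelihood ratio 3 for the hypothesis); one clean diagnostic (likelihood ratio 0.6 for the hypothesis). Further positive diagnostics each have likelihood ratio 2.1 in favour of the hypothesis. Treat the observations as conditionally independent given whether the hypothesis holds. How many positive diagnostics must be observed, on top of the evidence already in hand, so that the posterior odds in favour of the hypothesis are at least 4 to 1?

Prior odds = 0.021/0.979 = 21/979.
Combined Bayes factor of the evidence already in hand = 10 × 3 × 0.6 = 18.
Odds after that evidence = (21/979) × 18 = 378/979.
Target odds = 4.
Need 2.1ⁿ ≥ 4 ÷ (378/979) = 1958/189.
2.1³ = 9.261 falls short of 1958/189 but 2.1⁴ = 19.4481 reaches it, so n = 4.

4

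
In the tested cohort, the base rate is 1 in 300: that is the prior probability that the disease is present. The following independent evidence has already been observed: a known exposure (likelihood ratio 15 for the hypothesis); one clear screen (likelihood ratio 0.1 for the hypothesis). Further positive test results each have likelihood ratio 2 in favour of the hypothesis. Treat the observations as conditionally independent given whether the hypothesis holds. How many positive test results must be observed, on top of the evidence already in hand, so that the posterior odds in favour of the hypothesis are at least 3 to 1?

Prior odds = (1/300)/(299/300) = 1/299.
Combined Bayes factor of the evidence already in hand = 15 × 0.1 = 1.5.
Odds after that evidence = (1/299) × 1.5 = 3/598.
Target odds = 3.
Need 2ⁿ ≥ 3 ÷ (3/598) = 598.
2⁹ = 512 falls short of 598 but 2¹⁰ = 1024 reaches it, so n = 10.

10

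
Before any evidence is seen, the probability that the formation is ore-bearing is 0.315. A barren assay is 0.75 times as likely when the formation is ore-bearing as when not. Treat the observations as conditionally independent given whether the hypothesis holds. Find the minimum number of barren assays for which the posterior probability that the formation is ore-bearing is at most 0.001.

Prior odds = 0.315/0.685 = 63/137.
Likelihood ratio per barren assay = 0.75.
Target posterior odds = 0.001/0.999 = 1/999.
Need (63/137) × 0.75ⁿ ≤ 1/999, i.e. 0.75ⁿ ≤ 137/62937.
0.75²¹ ≈0.00237841 is still above 137/62937 but 0.75²² ≈0.00178381 is at or below it, so n = 22.

22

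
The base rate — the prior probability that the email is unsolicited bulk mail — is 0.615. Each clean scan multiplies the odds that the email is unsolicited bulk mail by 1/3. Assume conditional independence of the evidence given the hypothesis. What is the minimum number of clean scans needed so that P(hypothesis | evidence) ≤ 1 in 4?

Prior odds = 0.615/0.385 = 123/77.
Likelihood ratio per clean scan = 1/3.
Target posterior odds = 0.25/0.75 = 1/3.
Require (1/3)ⁿ ≤ 1/3 ÷ (123/77) = 77/369.
(1/3)¹ = 1/3 is still above 77/369 but (1/3)² = 1/9 is at or below it, so n = 2.

2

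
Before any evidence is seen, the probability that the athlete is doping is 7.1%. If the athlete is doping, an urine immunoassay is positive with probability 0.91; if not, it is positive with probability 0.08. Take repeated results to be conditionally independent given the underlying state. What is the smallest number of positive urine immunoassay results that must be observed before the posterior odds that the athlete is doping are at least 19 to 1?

Prior odds: 0.071 ÷ 0.929 = 71/929.
Likelihood ratio of a positive = 0.91/0.08 = 11.375.
Target odds = 19.
Need (71/929) × 11.375ⁿ ≥ 19, i.e. 11.375ⁿ ≥ 17651/71.
11.375² = 129.390625 falls short of 17651/71 but 11.375³ = 753571/512 reaches it, so n = 3.

3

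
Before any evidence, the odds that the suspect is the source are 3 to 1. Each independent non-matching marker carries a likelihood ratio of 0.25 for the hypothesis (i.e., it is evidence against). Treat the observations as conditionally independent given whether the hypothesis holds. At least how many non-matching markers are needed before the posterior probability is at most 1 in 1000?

Prior odds = 3.
Likelihood ratio per non-matching marker = 0.25.
Target posterior odds = 0.001/0.999 = 1/999.
Need 3 × 0.25ⁿ ≤ 1/999, i.e. 0.25ⁿ ≤ 1/2997.
0.25⁵ = 1/1024 is still above 1/2997 but 0.25⁶ = 1/4096 is at or below it, so n = 6.

6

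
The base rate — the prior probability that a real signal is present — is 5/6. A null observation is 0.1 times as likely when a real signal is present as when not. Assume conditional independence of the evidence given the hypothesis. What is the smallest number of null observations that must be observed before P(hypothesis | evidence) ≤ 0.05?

2

Prior odds: (5/6) ÷ (1/6) = 5.
Likelihood ratio per null observation = 0.1.
Target posterior odds = 0.05/0.95 = 1/19.
Need 5 × 0.1ⁿ ≤ 1/19, i.e. 0.1ⁿ ≤ 1/95.
0.1¹ = 0.1 is still above 1/95 but 0.1² = 0.01 is at or below it, so n = 2.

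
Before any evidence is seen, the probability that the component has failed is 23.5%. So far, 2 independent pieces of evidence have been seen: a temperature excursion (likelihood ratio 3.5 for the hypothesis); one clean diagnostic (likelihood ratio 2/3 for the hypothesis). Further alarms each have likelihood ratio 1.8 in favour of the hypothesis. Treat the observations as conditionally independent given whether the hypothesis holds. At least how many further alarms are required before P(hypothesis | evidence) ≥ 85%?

4

Prior odds = 0.235/0.765 = 47/153.
Combined Bayes factor of the evidence already in hand = 3.5 × (2/3) = 7/3.
Odds after that evidence = (47/153) × 7/3 = 329/459.
Target odds = 0.85/0.15 = 17/3.
Need 1.8ⁿ ≥ 17/3 ÷ (329/459) = 2601/329.
1.8³ = 5.832 falls short of 2601/329 but 1.8⁴ = 10.4976 reaches it, so n = 4.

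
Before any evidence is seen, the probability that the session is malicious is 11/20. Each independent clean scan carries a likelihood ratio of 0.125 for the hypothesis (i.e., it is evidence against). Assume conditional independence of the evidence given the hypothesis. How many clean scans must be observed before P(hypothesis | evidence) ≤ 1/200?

Prior odds = 0.55/0.45 = 11/9.
Likelihood ratio per clean scan = 0.125.
Target posterior odds = 0.005/0.995 = 1/199.
Need (11/9) × 0.125ⁿ ≤ 1/199, i.e. 0.125ⁿ ≤ 9/2189.
0.125² = 0.015625 is still above 9/2189 but 0.125³ = 0.001953125 is at or below it, so n = 3.

3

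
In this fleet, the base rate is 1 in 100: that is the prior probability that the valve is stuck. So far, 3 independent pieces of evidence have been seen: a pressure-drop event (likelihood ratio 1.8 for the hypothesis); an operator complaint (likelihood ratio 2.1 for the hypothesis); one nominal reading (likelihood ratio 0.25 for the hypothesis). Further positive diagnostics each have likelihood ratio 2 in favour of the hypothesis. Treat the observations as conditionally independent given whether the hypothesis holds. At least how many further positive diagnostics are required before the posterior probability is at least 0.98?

13

Prior odds = 0.01/0.99 = 1/99.
Combined Bayes factor of the evidence already in hand = 1.8 × 2.1 × 0.25 = 0.945.
Odds after that evidence = (1/99) × 0.945 = 21/2200.
Target odds = 0.98/0.02 = 49.
Need 2ⁿ ≥ 49 ÷ (21/2200) = 15400/3.
2¹² = 4096 falls short of 15400/3 but 2¹³ = 8192 reaches it, so n = 13.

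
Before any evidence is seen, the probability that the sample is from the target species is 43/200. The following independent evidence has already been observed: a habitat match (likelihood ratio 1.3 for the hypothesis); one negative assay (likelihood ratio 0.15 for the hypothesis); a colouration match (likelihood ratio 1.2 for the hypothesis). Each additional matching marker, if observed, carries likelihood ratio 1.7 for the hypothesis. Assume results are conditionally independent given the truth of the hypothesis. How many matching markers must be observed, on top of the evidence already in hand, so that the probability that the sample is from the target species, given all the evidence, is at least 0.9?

10

Prior odds = 0.215/0.785 = 43/157.
Combined Bayes factor of the evidence already in hand = 1.3 × 0.15 × 1.2 = 0.234.
Odds after that evidence = (43/157) × 0.234 = 5031/78500.
Target odds = 0.9/0.1 = 9.
Need 1.7ⁿ ≥ 9 ÷ (5031/78500) = 78500/559.
1.7⁹ ≈118.588 falls short of 78500/559 but 1.7¹⁰ ≈201.599 reaches it, so n = 10.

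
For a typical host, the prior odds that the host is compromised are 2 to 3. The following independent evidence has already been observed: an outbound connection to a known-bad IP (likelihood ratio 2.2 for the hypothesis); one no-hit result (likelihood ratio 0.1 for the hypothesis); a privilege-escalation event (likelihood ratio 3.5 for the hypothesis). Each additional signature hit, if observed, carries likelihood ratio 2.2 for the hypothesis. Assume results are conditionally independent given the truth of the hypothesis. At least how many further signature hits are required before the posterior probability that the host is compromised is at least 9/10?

4

Prior odds = 2/3.
Combined Bayes factor of the evidence already in hand = 2.2 × 0.1 × 3.5 = 0.77.
Odds after that evidence = (2/3) × 0.77 = 77/150.
Target odds = 0.9/0.1 = 9.
Need 2.2ⁿ ≥ 9 ÷ (77/150) = 1350/77.
2.2³ = 10.648 falls short of 1350/77 but 2.2⁴ = 23.4256 reaches it, so n = 4.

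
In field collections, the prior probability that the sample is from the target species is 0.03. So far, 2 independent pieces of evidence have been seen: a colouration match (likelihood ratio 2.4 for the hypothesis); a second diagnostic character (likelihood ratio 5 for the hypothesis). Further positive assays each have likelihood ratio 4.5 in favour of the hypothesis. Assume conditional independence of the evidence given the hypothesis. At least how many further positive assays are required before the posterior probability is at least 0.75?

2

Prior odds = 0.03/0.97 = 3/97.
Combined Bayes factor of the evidence already in hand = 2.4 × 5 = 12.
Odds after that evidence = (3/97) × 12 = 36/97.
Target odds = 0.75/0.25 = 3.
Need 4.5ⁿ ≥ 3 ÷ (36/97) = 97/12.
4.5¹ = 4.5 falls short of 97/12 but 4.5² = 20.25 reaches it, so n = 2.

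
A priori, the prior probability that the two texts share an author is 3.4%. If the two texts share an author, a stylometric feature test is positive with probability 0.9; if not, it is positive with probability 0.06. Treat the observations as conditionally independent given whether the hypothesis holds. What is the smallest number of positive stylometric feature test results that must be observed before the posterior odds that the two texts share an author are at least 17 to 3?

2

Prior odds: 0.034 ÷ 0.966 = 17/483.
Likelihood ratio of a positive = 0.9/0.06 = 15.
Target odds = 17/3.
Need (17/483) × 15ⁿ ≥ 17/3, i.e. 15ⁿ ≥ 161.
15¹ = 15 falls short of 161 but 15² = 225 reaches it, so n = 2.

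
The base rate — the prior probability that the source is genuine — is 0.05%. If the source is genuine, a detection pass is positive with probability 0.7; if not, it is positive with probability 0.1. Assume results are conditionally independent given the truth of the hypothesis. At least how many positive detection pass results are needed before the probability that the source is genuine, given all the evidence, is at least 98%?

Prior odds: 0.0005 ÷ 0.9995 = 1/1999.
Likelihood ratio of a positive = 0.7/0.1 = 7.
Target posterior odds = 0.98/0.02 = 49.
Require 7ⁿ ≥ 49 ÷ (1/1999) = 97951.
7⁵ = 16807 falls short of 97951 but 7⁶ = 117649 reaches it, so n = 6.

6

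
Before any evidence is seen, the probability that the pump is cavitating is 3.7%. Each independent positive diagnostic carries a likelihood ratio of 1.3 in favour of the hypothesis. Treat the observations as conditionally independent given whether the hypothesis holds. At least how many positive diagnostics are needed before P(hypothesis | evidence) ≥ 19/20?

24

Prior odds: 0.037 ÷ 0.963 = 37/963.
Likelihood ratio per positive diagnostic = 1.3.
Target posterior odds = 0.95/0.05 = 19.
Need (37/963) × 1.3ⁿ ≥ 19, i.e. 1.3ⁿ ≥ 18297/37.
1.3²³ ≈417.539 falls short of 18297/37 but 1.3²⁴ ≈542.801 reaches it, so n = 24.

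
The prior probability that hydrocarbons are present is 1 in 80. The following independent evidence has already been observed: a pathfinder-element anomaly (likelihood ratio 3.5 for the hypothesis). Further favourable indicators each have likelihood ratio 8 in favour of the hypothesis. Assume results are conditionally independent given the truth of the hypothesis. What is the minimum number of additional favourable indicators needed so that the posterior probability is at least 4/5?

Prior odds = 0.0125/0.9875 = 1/79.
Bayes factor of the evidence already in hand = 3.5.
Odds after that evidence = (1/79) × 3.5 = 7/158.
Target odds = 0.8/0.2 = 4.
Need 8ⁿ ≥ 4 ÷ (7/158) = 632/7.
8² = 64 falls short of 632/7 but 8³ = 512 reaches it, so n = 3.

3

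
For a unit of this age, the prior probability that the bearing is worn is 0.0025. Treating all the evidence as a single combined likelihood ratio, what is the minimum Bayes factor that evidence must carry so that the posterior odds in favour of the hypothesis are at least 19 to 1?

7581

Prior odds = 0.0025/0.9975 = 1/399.
Target odds = 19.
Required Bayes factor = 19 ÷ (1/399) = 7581.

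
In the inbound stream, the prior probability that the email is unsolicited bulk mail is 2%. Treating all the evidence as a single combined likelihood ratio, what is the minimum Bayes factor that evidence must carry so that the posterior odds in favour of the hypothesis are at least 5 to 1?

245

Prior odds = 0.02/0.98 = 1/49.
Target odds = 5.
Required Bayes factor = 5 ÷ (1/49) = 245.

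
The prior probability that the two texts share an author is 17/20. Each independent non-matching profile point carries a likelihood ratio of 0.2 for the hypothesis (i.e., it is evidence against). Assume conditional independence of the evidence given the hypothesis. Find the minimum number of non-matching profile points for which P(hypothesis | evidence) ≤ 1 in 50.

4

Prior odds = 0.85/0.15 = 17/3.
Likelihood ratio per non-matching profile point = 0.2.
Target odds: 0.02 ÷ 0.98 = 1/49.
Require 0.2ⁿ ≤ 1/49 ÷ (17/3) = 3/833.
0.2³ = 0.008 is still above 3/833 but 0.2⁴ = 0.0016 is at or below it, so n = 4.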